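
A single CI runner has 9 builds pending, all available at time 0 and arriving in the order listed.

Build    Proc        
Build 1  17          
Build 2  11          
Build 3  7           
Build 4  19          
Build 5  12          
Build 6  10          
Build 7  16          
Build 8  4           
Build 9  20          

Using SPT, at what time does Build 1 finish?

SPT (increasing processing time): Build 8 Build 3 Build 6 Build 2 Build 5 Build 7 Build 1 Build 4 Build 9.
Build 8: 0→4
Build 3: 4→11
Build 6: 11→21
Build 2: 21→32
Build 5: 32→44
Build 7: 44→60
Build 1: 60→77

77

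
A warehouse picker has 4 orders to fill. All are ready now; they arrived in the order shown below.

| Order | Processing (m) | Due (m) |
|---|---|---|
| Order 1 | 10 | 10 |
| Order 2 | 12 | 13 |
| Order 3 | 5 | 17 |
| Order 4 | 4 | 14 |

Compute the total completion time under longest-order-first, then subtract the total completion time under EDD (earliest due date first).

LPT (decreasing processing time): Order 2 Order 1 Order 3 Order 4.
Order 2: 0→12
Order 1: 12→22
Order 3: 22→27
Order 4: 27→31
Sum = 12+22+27+31 = 92.
EDD (increasing due date): Order 1 Order 2 Order 4 Order 3.
Order 1: 0→10
Order 2: 10→22
Order 4: 22→26
Order 3: 26→31
Sum = 10+22+26+31 = 89.
Difference = 92 − 89 = 3.

3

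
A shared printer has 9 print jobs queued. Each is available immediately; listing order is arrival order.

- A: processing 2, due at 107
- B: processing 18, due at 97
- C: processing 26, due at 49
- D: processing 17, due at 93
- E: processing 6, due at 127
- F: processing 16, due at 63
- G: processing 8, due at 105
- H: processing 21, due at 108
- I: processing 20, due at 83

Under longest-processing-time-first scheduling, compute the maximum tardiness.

55

LPT (decreasing processing time): C H I B D F G E A.
C: 0→26, due 49, tardiness 0
H: 26→47, due 108, tardiness 0
I: 47→67, due 83, tardiness 0
B: 67→85, due 97, tardiness 0
D: 85→102, due 93, tardiness 9
F: 102→118, due 63, tardiness 55
G: 118→126, due 105, tardiness 21
E: 126→132, due 127, tardiness 5
A: 132→134, due 107, tardiness 27
Maximum = 55.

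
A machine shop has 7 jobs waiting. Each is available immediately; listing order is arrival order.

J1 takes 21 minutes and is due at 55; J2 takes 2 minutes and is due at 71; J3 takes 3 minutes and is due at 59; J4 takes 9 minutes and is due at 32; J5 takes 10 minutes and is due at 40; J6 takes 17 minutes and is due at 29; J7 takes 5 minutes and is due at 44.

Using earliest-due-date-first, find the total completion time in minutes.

EDD (increasing due date): J6 J4 J5 J7 J1 J3 J2.
J6: 0→17
J4: 17→26
J5: 26→36
J7: 36→41
J1: 41→62
J3: 62→65
J2: 65→67
Sum = 17+26+36+41+62+65+67 = 314.

314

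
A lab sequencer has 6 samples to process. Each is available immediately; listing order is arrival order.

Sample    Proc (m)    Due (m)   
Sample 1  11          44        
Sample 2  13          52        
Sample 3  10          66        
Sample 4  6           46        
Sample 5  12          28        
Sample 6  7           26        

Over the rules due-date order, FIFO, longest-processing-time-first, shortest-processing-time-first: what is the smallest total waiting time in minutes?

EDD (increasing due date): Sample 6 Sample 5 Sample 1 Sample 4 Sample 2 Sample 3.
Sample 6: waits 0, runs 0→7
Sample 5: waits 7, runs 7→19
Sample 1: waits 19, runs 19→30
Sample 4: waits 30, runs 30→36
Sample 2: waits 36, runs 36→49
Sample 3: waits 49, runs 49→59
Sum = 0+7+19+30+36+49 = 141.
FIFO (arrival order): Sample 1 Sample 2 Sample 3 Sample 4 Sample 5 Sample 6.
Sample 1: waits 0, runs 0→11
Sample 2: waits 11, runs 11→24
Sample 3: waits 24, runs 24→34
Sample 4: waits 34, runs 34→40
Sample 5: waits 40, runs 40→52
Sample 6: waits 52, runs 52→59
Sum = 0+11+24+34+40+52 = 161.
LPT (decreasing processing time): Sample 2 Sample 5 Sample 1 Sample 3 Sample 6 Sample 4.
Sample 2: waits 0, runs 0→13
Sample 5: waits 13, runs 13→25
Sample 1: waits 25, runs 25→36
Sample 3: waits 36, runs 36→46
Sample 6: waits 46, runs 46→53
Sample 4: waits 53, runs 53→59
Sum = 0+13+25+36+46+53 = 173.
SPT (increasing processing time): Sample 4 Sample 6 Sample 3 Sample 1 Sample 5 Sample 2.
Sample 4: waits 0, runs 0→6
Sample 6: waits 6, runs 6→13
Sample 3: waits 13, runs 13→23
Sample 1: waits 23, runs 23→34
Sample 5: waits 34, runs 34→46
Sample 2: waits 46, runs 46→59
Sum = 0+6+13+23+34+46 = 122.
EDD 141, FIFO 161, LPT 173, SPT 122 → minimum 122.

122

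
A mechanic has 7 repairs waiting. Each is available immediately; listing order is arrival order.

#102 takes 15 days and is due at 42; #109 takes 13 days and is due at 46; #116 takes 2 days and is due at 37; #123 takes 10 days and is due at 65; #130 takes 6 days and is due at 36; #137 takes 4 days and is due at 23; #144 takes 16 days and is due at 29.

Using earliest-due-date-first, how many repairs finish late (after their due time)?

EDD (increasing due date): #137 #144 #130 #116 #102 #109 #123.
#137: 0→4, due 23, tardiness 0
#144: 4→20, due 29, tardiness 0
#130: 20→26, due 36, tardiness 0
#116: 26→28, due 37, tardiness 0
#102: 28→43, due 42, tardiness 1
#109: 43→56, due 46, tardiness 10
#123: 56→66, due 65, tardiness 1
Late repairs: 3.

3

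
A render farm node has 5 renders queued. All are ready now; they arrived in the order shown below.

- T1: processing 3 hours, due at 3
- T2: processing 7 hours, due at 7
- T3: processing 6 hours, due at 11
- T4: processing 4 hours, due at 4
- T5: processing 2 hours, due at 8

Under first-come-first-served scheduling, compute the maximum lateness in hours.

16

FIFO (arrival order): T1 T2 T3 T4 T5.
T1: 0→3, due 3, lateness 0
T2: 3→10, due 7, lateness 3
T3: 10→16, due 11, lateness 5
T4: 16→20, due 4, lateness 16
T5: 20→22, due 8, lateness 14
Maximum = 16.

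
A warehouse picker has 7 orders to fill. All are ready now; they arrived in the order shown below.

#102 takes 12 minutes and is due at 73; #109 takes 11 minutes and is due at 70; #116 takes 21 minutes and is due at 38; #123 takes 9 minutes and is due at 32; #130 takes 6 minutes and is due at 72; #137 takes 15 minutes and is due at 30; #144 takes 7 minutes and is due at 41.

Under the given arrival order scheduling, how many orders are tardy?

FIFO (arrival order): #102 #109 #116 #123 #130 #137 #144.
#102: 0→12, due 73, tardiness 0
#109: 12→23, due 70, tardiness 0
#116: 23→44, due 38, tardiness 6
#123: 44→53, due 32, tardiness 21
#130: 53→59, due 72, tardiness 0
#137: 59→74, due 30, tardiness 44
#144: 74→81, due 41, tardiness 40
Late orders: 4.

4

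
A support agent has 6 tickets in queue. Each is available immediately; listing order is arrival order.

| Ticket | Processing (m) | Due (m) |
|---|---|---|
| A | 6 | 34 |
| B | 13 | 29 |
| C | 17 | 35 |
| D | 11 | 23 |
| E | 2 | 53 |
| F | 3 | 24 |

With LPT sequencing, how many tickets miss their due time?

4

LPT (decreasing processing time): C B D A F E.
C: 0→17, due 35, tardiness 0
B: 17→30, due 29, tardiness 1
D: 30→41, due 23, tardiness 18
A: 41→47, due 34, tardiness 13
F: 47→50, due 24, tardiness 26
E: 50→52, due 53, tardiness 0
Late tickets: 4.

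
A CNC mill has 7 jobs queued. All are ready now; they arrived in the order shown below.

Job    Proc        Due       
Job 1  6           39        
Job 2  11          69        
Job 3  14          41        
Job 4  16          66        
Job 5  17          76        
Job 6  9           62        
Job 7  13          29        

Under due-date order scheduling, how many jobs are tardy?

1

EDD (increasing due date): Job 7 Job 1 Job 3 Job 6 Job 4 Job 2 Job 5.
Job 7: 0→13, due 29, tardiness 0
Job 1: 13→19, due 39, tardiness 0
Job 3: 19→33, due 41, tardiness 0
Job 6: 33→42, due 62, tardiness 0
Job 4: 42→58, due 66, tardiness 0
Job 2: 58→69, due 69, tardiness 0
Job 5: 69→86, due 76, tardiness 10
Late jobs: 1.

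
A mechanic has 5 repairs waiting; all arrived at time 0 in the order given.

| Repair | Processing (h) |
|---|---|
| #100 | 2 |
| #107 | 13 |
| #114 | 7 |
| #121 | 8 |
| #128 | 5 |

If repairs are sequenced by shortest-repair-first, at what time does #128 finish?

SPT (increasing processing time): #100 #128 #114 #121 #107.
#100: 0→2
#128: 2→7

7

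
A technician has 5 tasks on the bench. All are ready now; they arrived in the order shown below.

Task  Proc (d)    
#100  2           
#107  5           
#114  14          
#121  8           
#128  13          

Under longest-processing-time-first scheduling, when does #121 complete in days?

LPT (decreasing processing time): #114 #128 #121 #107 #100.
#114: 0→14
#128: 14→27
#121: 27→35

35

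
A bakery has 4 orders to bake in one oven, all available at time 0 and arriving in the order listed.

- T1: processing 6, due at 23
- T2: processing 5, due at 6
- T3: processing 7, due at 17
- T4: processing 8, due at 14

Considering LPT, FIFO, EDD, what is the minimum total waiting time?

35

LPT (decreasing processing time): T4 T3 T1 T2.
T4: waits 0, runs 0→8
T3: waits 8, runs 8→15
T1: waits 15, runs 15→21
T2: waits 21, runs 21→26
Sum = 0+8+15+21 = 44.
FIFO (arrival order): T1 T2 T3 T4.
T1: waits 0, runs 0→6
T2: waits 6, runs 6→11
T3: waits 11, runs 11→18
T4: waits 18, runs 18→26
Sum = 0+6+11+18 = 35.
EDD (increasing due date): T2 T4 T3 T1.
T2: waits 0, runs 0→5
T4: waits 5, runs 5→13
T3: waits 13, runs 13→20
T1: waits 20, runs 20→26
Sum = 0+5+13+20 = 38.
LPT 44, FIFO 35, EDD 38 → minimum 35.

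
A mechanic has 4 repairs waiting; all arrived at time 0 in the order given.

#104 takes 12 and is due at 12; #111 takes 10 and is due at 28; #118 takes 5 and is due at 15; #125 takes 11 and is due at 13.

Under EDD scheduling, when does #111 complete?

38

EDD (increasing due date): #104 #125 #118 #111.
#104: 0→12
#125: 12→23
#118: 23→28
#111: 28→38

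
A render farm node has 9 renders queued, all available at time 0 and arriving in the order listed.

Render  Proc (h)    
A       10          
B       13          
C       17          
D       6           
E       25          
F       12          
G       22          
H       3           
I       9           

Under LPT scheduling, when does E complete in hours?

25

LPT (decreasing processing time): E G C B F A I D H.
E: 0→25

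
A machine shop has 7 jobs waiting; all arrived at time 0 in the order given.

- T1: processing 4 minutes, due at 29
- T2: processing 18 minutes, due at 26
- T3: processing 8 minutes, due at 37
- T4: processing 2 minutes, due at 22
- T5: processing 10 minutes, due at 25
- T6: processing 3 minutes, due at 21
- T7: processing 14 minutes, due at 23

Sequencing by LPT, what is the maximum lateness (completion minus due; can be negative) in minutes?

LPT (decreasing processing time): T2 T7 T5 T3 T1 T6 T4.
T2: 0→18, due 26, lateness -8
T7: 18→32, due 23, lateness 9
T5: 32→42, due 25, lateness 17
T3: 42→50, due 37, lateness 13
T1: 50→54, due 29, lateness 25
T6: 54→57, due 21, lateness 36
T4: 57→59, due 22, lateness 37
Maximum = 37.

37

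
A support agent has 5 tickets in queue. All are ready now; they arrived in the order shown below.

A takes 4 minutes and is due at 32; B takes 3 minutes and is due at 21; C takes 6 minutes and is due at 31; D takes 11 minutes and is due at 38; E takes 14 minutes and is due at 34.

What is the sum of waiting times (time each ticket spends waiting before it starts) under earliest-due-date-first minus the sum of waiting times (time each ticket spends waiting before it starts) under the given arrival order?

4

EDD (increasing due date): B C A E D.
B: waits 0, runs 0→3
C: waits 3, runs 3→9
A: waits 9, runs 9→13
E: waits 13, runs 13→27
D: waits 27, runs 27→38
Sum = 0+3+9+13+27 = 52.
FIFO (arrival order): A B C D E.
A: waits 0, runs 0→4
B: waits 4, runs 4→7
C: waits 7, runs 7→13
D: waits 13, runs 13→24
E: waits 24, runs 24→38
Sum = 0+4+7+13+24 = 48.
Difference = 52 − 48 = 4.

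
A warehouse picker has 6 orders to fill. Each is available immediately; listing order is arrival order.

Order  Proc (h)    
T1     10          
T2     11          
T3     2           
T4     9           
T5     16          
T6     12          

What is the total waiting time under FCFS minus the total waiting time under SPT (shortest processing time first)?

24

FIFO (arrival order): T1 T2 T3 T4 T5 T6.
T1: waits 0, runs 0→10
T2: waits 10, runs 10→21
T3: waits 21, runs 21→23
T4: waits 23, runs 23→32
T5: waits 32, runs 32→48
T6: waits 48, runs 48→60
Sum = 0+10+21+23+32+48 = 134.
SPT (increasing processing time): T3 T4 T1 T2 T6 T5.
T3: waits 0, runs 0→2
T4: waits 2, runs 2→11
T1: waits 11, runs 11→21
T2: waits 21, runs 21→32
T6: waits 32, runs 32→44
T5: waits 44, runs 44→60
Sum = 0+2+11+21+32+44 = 110.
Difference = 134 − 110 = 24.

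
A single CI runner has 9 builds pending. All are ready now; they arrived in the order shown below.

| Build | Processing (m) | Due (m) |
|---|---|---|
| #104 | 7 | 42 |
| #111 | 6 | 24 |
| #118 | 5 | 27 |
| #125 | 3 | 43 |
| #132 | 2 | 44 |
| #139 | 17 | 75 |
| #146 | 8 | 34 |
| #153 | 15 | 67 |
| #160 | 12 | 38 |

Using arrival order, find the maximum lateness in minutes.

37

FIFO (arrival order): #104 #111 #118 #125 #132 #139 #146 #153 #160.
#104: 0→7, due 42, lateness -35
#111: 7→13, due 24, lateness -11
#118: 13→18, due 27, lateness -9
#125: 18→21, due 43, lateness -22
#132: 21→23, due 44, lateness -21
#139: 23→40, due 75, lateness -35
#146: 40→48, due 34, lateness 14
#153: 48→63, due 67, lateness -4
#160: 63→75, due 38, lateness 37
Maximum = 37.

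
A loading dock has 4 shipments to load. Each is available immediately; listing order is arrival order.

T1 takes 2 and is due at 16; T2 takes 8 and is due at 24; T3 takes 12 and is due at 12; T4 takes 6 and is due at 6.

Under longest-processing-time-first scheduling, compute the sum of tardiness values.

32

LPT (decreasing processing time): T3 T2 T4 T1.
T3: 0→12, due 12, tardiness 0
T2: 12→20, due 24, tardiness 0
T4: 20→26, due 6, tardiness 20
T1: 26→28, due 16, tardiness 12
Sum = 0+0+20+12 = 32.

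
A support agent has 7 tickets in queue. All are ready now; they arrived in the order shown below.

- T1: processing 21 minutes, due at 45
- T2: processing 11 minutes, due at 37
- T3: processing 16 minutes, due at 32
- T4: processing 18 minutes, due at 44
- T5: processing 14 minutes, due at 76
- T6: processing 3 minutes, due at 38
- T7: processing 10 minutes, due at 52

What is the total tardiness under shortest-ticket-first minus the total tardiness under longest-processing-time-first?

-61

SPT (increasing processing time): T6 T7 T2 T5 T3 T4 T1.
T6: 0→3, due 38, tardiness 0
T7: 3→13, due 52, tardiness 0
T2: 13→24, due 37, tardiness 0
T5: 24→38, due 76, tardiness 0
T3: 38→54, due 32, tardiness 22
T4: 54→72, due 44, tardiness 28
T1: 72→93, due 45, tardiness 48
Sum = 0+0+0+0+22+28+48 = 98.
LPT (decreasing processing time): T1 T4 T3 T5 T2 T7 T6.
T1: 0→21, due 45, tardiness 0
T4: 21→39, due 44, tardiness 0
T3: 39→55, due 32, tardiness 23
T5: 55→69, due 76, tardiness 0
T2: 69→80, due 37, tardiness 43
T7: 80→90, due 52, tardiness 38
T6: 90→93, due 38, tardiness 55
Sum = 0+0+23+0+43+38+55 = 159.
Difference = 98 − 159 = -61.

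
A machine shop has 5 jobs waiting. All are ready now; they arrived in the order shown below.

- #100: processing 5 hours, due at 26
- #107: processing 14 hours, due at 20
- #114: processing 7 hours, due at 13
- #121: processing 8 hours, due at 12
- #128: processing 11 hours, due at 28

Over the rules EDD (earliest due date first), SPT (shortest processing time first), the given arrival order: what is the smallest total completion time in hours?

113

EDD (increasing due date): #121 #114 #107 #100 #128.
#121: 0→8
#114: 8→15
#107: 15→29
#100: 29→34
#128: 34→45
Sum = 8+15+29+34+45 = 131.
SPT (increasing processing time): #100 #114 #121 #128 #107.
#100: 0→5
#114: 5→12
#121: 12→20
#128: 20→31
#107: 31→45
Sum = 5+12+20+31+45 = 113.
FIFO (arrival order): #100 #107 #114 #121 #128.
#100: 0→5
#107: 5→19
#114: 19→26
#121: 26→34
#128: 34→45
Sum = 5+19+26+34+45 = 129.
EDD 131, SPT 113, FIFO 129 → minimum 113.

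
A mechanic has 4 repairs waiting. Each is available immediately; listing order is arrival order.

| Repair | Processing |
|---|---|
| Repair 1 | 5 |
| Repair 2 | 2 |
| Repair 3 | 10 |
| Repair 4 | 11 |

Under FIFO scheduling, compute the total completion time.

57

FIFO (arrival order): Repair 1 Repair 2 Repair 3 Repair 4.
Repair 1: 0→5
Repair 2: 5→7
Repair 3: 7→17
Repair 4: 17→28
Sum = 5+7+17+28 = 57.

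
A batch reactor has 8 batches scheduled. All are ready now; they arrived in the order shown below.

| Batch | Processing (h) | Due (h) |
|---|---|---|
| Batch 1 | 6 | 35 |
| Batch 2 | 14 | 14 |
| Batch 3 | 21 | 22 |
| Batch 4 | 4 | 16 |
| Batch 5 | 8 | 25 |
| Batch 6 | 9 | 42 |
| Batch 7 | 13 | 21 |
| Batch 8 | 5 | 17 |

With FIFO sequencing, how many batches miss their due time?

7

FIFO (arrival order): Batch 1 Batch 2 Batch 3 Batch 4 Batch 5 Batch 6 Batch 7 Batch 8.
Batch 1: 0→6, due 35, tardiness 0
Batch 2: 6→20, due 14, tardiness 6
Batch 3: 20→41, due 22, tardiness 19
Batch 4: 41→45, due 16, tardiness 29
Batch 5: 45→53, due 25, tardiness 28
Batch 6: 53→62, due 42, tardiness 20
Batch 7: 62→75, due 21, tardiness 54
Batch 8: 75→80, due 17, tardiness 63
Late batches: 7.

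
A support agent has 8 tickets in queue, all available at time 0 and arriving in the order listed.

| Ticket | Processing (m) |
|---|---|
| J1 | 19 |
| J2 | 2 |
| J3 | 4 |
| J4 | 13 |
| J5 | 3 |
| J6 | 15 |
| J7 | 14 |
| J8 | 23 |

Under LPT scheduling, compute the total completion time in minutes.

LPT (decreasing processing time): J8 J1 J6 J7 J4 J3 J5 J2.
J8: 0→23
J1: 23→42
J6: 42→57
J7: 57→71
J4: 71→84
J3: 84→88
J5: 88→91
J2: 91→93
Sum = 23+42+57+71+84+88+91+93 = 549.

549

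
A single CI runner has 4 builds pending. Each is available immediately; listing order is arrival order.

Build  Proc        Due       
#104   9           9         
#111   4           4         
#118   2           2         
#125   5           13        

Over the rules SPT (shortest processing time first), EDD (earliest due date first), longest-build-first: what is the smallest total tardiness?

SPT (increasing processing time): #118 #111 #125 #104.
#118: 0→2, due 2, tardiness 0
#111: 2→6, due 4, tardiness 2
#125: 6→11, due 13, tardiness 0
#104: 11→20, due 9, tardiness 11
Sum = 0+2+0+11 = 13.
EDD (increasing due date): #118 #111 #104 #125.
#118: 0→2, due 2, tardiness 0
#111: 2→6, due 4, tardiness 2
#104: 6→15, due 9, tardiness 6
#125: 15→20, due 13, tardiness 7
Sum = 0+2+6+7 = 15.
LPT (decreasing processing time): #104 #125 #111 #118.
#104: 0→9, due 9, tardiness 0
#125: 9→14, due 13, tardiness 1
#111: 14→18, due 4, tardiness 14
#118: 18→20, due 2, tardiness 18
Sum = 0+1+14+18 = 33.
SPT 13, EDD 15, LPT 33 → minimum 13.

13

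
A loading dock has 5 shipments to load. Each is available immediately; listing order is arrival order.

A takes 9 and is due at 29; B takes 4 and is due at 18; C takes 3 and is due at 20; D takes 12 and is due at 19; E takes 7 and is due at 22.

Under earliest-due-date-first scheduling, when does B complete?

EDD (increasing due date): B D C E A.
B: 0→4

4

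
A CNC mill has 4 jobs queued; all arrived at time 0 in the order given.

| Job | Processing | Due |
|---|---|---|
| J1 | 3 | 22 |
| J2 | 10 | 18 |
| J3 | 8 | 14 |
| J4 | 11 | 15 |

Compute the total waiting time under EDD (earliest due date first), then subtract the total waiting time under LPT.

EDD (increasing due date): J3 J4 J2 J1.
J3: waits 0, runs 0→8
J4: waits 8, runs 8→19
J2: waits 19, runs 19→29
J1: waits 29, runs 29→32
Sum = 0+8+19+29 = 56.
LPT (decreasing processing time): J4 J2 J3 J1.
J4: waits 0, runs 0→11
J2: waits 11, runs 11→21
J3: waits 21, runs 21→29
J1: waits 29, runs 29→32
Sum = 0+11+21+29 = 61.
Difference = 56 − 61 = -5.

-5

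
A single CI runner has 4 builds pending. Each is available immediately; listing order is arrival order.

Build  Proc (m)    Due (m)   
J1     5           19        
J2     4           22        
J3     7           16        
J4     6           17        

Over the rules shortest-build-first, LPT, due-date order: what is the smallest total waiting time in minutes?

28

SPT (increasing processing time): J2 J1 J4 J3.
J2: waits 0, runs 0→4
J1: waits 4, runs 4→9
J4: waits 9, runs 9→15
J3: waits 15, runs 15→22
Sum = 0+4+9+15 = 28.
LPT (decreasing processing time): J3 J4 J1 J2.
J3: waits 0, runs 0→7
J4: waits 7, runs 7→13
J1: waits 13, runs 13→18
J2: waits 18, runs 18→22
Sum = 0+7+13+18 = 38.
EDD (increasing due date): J3 J4 J1 J2.
J3: waits 0, runs 0→7
J4: waits 7, runs 7→13
J1: waits 13, runs 13→18
J2: waits 18, runs 18→22
Sum = 0+7+13+18 = 38.
SPT 28, LPT 38, EDD 38 → minimum 28.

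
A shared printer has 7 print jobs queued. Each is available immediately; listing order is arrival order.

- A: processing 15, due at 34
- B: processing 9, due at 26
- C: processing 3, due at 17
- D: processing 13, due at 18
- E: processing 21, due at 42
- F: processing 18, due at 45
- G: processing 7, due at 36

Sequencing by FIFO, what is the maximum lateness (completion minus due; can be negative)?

FIFO (arrival order): A B C D E F G.
A: 0→15, due 34, lateness -19
B: 15→24, due 26, lateness -2
C: 24→27, due 17, lateness 10
D: 27→40, due 18, lateness 22
E: 40→61, due 42, lateness 19
F: 61→79, due 45, lateness 34
G: 79→86, due 36, lateness 50
Maximum = 50.

50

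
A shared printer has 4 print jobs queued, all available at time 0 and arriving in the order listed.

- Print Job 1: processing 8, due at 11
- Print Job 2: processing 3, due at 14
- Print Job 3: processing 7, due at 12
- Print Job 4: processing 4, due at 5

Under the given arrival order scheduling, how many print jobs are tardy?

2

FIFO (arrival order): Print Job 1 Print Job 2 Print Job 3 Print Job 4.
Print Job 1: 0→8, due 11, tardiness 0
Print Job 2: 8→11, due 14, tardiness 0
Print Job 3: 11→18, due 12, tardiness 6
Print Job 4: 18→22, due 5, tardiness 17
Late print jobs: 2.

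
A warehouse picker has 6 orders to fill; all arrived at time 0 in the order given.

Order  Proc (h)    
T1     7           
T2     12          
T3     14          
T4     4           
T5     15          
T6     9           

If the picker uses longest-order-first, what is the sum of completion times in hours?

253

LPT (decreasing processing time): T5 T3 T2 T6 T1 T4.
T5: 0→15
T3: 15→29
T2: 29→41
T6: 41→50
T1: 50→57
T4: 57→61
Sum = 15+29+41+50+57+61 = 253.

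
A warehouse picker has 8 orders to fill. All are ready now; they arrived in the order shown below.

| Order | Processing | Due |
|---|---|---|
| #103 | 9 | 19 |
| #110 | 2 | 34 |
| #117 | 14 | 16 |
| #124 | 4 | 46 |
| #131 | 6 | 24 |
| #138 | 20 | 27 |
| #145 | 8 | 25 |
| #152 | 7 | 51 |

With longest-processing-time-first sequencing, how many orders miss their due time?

7

LPT (decreasing processing time): #138 #117 #103 #145 #152 #131 #124 #110.
#138: 0→20, due 27, tardiness 0
#117: 20→34, due 16, tardiness 18
#103: 34→43, due 19, tardiness 24
#145: 43→51, due 25, tardiness 26
#152: 51→58, due 51, tardiness 7
#131: 58→64, due 24, tardiness 40
#124: 64→68, due 46, tardiness 22
#110: 68→70, due 34, tardiness 36
Late orders: 7.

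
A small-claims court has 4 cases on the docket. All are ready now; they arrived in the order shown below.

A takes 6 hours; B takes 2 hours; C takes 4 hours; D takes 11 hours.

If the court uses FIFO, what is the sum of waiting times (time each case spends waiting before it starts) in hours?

26

FIFO (arrival order): A B C D.
A: waits 0, runs 0→6
B: waits 6, runs 6→8
C: waits 8, runs 8→12
D: waits 12, runs 12→23
Sum = 0+6+8+12 = 26.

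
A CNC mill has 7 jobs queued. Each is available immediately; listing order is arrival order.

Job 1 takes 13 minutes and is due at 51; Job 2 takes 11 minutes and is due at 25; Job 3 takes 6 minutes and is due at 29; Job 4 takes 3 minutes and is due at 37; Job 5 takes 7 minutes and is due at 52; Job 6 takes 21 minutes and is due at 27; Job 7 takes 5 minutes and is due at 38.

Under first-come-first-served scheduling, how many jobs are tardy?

FIFO (arrival order): Job 1 Job 2 Job 3 Job 4 Job 5 Job 6 Job 7.
Job 1: 0→13, due 51, tardiness 0
Job 2: 13→24, due 25, tardiness 0
Job 3: 24→30, due 29, tardiness 1
Job 4: 30→33, due 37, tardiness 0
Job 5: 33→40, due 52, tardiness 0
Job 6: 40→61, due 27, tardiness 34
Job 7: 61→66, due 38, tardiness 28
Late jobs: 3.

3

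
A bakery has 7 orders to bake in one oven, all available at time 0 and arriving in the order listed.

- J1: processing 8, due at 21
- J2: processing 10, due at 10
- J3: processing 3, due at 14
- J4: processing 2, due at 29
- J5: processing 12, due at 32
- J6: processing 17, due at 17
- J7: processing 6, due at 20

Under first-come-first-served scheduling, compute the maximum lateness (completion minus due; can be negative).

38

FIFO (arrival order): J1 J2 J3 J4 J5 J6 J7.
J1: 0→8, due 21, lateness -13
J2: 8→18, due 10, lateness 8
J3: 18→21, due 14, lateness 7
J4: 21→23, due 29, lateness -6
J5: 23→35, due 32, lateness 3
J6: 35→52, due 17, lateness 35
J7: 52→58, due 20, lateness 38
Maximum = 38.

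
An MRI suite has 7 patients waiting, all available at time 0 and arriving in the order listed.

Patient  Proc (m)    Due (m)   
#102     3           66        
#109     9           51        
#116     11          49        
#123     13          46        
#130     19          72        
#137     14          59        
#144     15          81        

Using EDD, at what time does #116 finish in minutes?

EDD (increasing due date): #123 #116 #109 #137 #102 #130 #144.
#123: 0→13
#116: 13→24

24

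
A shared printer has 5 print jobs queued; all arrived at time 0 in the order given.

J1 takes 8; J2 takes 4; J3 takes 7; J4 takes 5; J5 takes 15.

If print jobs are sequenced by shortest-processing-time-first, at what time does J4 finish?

SPT (increasing processing time): J2 J4 J3 J1 J5.
J2: 0→4
J4: 4→9

9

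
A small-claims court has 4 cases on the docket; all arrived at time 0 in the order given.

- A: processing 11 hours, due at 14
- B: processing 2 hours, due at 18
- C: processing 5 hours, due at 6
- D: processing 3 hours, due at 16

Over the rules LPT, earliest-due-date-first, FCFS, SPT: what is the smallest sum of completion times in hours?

LPT (decreasing processing time): A C D B.
A: 0→11
C: 11→16
D: 16→19
B: 19→21
Sum = 11+16+19+21 = 67.
EDD (increasing due date): C A D B.
C: 0→5
A: 5→16
D: 16→19
B: 19→21
Sum = 5+16+19+21 = 61.
FIFO (arrival order): A B C D.
A: 0→11
B: 11→13
C: 13→18
D: 18→21
Sum = 11+13+18+21 = 63.
SPT (increasing processing time): B D C A.
B: 0→2
D: 2→5
C: 5→10
A: 10→21
Sum = 2+5+10+21 = 38.
LPT 67, EDD 61, FIFO 63, SPT 38 → minimum 38.

38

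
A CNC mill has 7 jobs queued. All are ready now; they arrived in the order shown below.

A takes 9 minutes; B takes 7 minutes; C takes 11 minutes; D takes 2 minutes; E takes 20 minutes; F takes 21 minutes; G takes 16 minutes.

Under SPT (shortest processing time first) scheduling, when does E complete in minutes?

SPT (increasing processing time): D B A C G E F.
D: 0→2
B: 2→9
A: 9→18
C: 18→29
G: 29→45
E: 45→65

65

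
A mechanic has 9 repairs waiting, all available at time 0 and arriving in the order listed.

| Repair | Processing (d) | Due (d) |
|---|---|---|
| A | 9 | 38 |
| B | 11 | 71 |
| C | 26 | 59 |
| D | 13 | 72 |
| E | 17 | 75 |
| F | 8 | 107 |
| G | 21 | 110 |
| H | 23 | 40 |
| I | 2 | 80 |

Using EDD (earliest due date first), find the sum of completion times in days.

689

EDD (increasing due date): A H C B D E I F G.
A: 0→9
H: 9→32
C: 32→58
B: 58→69
D: 69→82
E: 82→99
I: 99→101
F: 101→109
G: 109→130
Sum = 9+32+58+69+82+99+101+109+130 = 689.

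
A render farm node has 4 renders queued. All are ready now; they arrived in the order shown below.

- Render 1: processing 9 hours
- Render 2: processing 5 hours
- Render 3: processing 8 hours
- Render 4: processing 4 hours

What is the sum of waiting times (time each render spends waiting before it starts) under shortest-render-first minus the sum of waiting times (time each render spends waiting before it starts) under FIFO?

SPT (increasing processing time): Render 4 Render 2 Render 3 Render 1.
Render 4: waits 0, runs 0→4
Render 2: waits 4, runs 4→9
Render 3: waits 9, runs 9→17
Render 1: waits 17, runs 17→26
Sum = 0+4+9+17 = 30.
FIFO (arrival order): Render 1 Render 2 Render 3 Render 4.
Render 1: waits 0, runs 0→9
Render 2: waits 9, runs 9→14
Render 3: waits 14, runs 14→22
Render 4: waits 22, runs 22→26
Sum = 0+9+14+22 = 45.
Difference = 30 − 45 = -15.

-15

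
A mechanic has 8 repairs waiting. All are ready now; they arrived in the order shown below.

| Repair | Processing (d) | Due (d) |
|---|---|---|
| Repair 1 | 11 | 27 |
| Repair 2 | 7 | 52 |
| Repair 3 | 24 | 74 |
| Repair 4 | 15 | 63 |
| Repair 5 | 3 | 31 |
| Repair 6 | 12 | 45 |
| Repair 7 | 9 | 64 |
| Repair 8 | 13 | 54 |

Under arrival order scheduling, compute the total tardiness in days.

113

FIFO (arrival order): Repair 1 Repair 2 Repair 3 Repair 4 Repair 5 Repair 6 Repair 7 Repair 8.
Repair 1: 0→11, due 27, tardiness 0
Repair 2: 11→18, due 52, tardiness 0
Repair 3: 18→42, due 74, tardiness 0
Repair 4: 42→57, due 63, tardiness 0
Repair 5: 57→60, due 31, tardiness 29
Repair 6: 60→72, due 45, tardiness 27
Repair 7: 72→81, due 64, tardiness 17
Repair 8: 81→94, due 54, tardiness 40
Sum = 0+0+0+0+29+27+17+40 = 113.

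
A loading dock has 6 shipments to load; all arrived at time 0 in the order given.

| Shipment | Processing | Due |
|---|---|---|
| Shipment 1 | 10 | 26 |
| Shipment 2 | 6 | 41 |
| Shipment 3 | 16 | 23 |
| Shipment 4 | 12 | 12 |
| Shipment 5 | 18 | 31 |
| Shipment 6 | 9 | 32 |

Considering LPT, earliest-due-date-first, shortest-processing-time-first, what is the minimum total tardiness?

95

LPT (decreasing processing time): Shipment 5 Shipment 3 Shipment 4 Shipment 1 Shipment 6 Shipment 2.
Shipment 5: 0→18, due 31, tardiness 0
Shipment 3: 18→34, due 23, tardiness 11
Shipment 4: 34→46, due 12, tardiness 34
Shipment 1: 46→56, due 26, tardiness 30
Shipment 6: 56→65, due 32, tardiness 33
Shipment 2: 65→71, due 41, tardiness 30
Sum = 0+11+34+30+33+30 = 138.
EDD (increasing due date): Shipment 4 Shipment 3 Shipment 1 Shipment 5 Shipment 6 Shipment 2.
Shipment 4: 0→12, due 12, tardiness 0
Shipment 3: 12→28, due 23, tardiness 5
Shipment 1: 28→38, due 26, tardiness 12
Shipment 5: 38→56, due 31, tardiness 25
Shipment 6: 56→65, due 32, tardiness 33
Shipment 2: 65→71, due 41, tardiness 30
Sum = 0+5+12+25+33+30 = 105.
SPT (increasing processing time): Shipment 2 Shipment 6 Shipment 1 Shipment 4 Shipment 3 Shipment 5.
Shipment 2: 0→6, due 41, tardiness 0
Shipment 6: 6→15, due 32, tardiness 0
Shipment 1: 15→25, due 26, tardiness 0
Shipment 4: 25→37, due 12, tardiness 25
Shipment 3: 37→53, due 23, tardiness 30
Shipment 5: 53→71, due 31, tardiness 40
Sum = 0+0+0+25+30+40 = 95.
LPT 138, EDD 105, SPT 95 → minimum 95.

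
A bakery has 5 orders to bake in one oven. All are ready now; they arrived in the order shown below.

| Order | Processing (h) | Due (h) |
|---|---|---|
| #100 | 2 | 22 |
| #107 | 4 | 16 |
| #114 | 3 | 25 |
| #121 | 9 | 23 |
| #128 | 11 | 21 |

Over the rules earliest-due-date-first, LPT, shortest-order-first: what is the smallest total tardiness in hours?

EDD (increasing due date): #107 #128 #100 #121 #114.
#107: 0→4, due 16, tardiness 0
#128: 4→15, due 21, tardiness 0
#100: 15→17, due 22, tardiness 0
#121: 17→26, due 23, tardiness 3
#114: 26→29, due 25, tardiness 4
Sum = 0+0+0+3+4 = 7.
LPT (decreasing processing time): #128 #121 #107 #114 #100.
#128: 0→11, due 21, tardiness 0
#121: 11→20, due 23, tardiness 0
#107: 20→24, due 16, tardiness 8
#114: 24→27, due 25, tardiness 2
#100: 27→29, due 22, tardiness 7
Sum = 0+0+8+2+7 = 17.
SPT (increasing processing time): #100 #114 #107 #121 #128.
#100: 0→2, due 22, tardiness 0
#114: 2→5, due 25, tardiness 0
#107: 5→9, due 16, tardiness 0
#121: 9→18, due 23, tardiness 0
#128: 18→29, due 21, tardiness 8
Sum = 0+0+0+0+8 = 8.
EDD 7, LPT 17, SPT 8 → minimum 7.

7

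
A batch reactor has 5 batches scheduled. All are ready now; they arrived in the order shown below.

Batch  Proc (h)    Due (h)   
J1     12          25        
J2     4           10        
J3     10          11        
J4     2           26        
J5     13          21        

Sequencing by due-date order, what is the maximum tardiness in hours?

EDD (increasing due date): J2 J3 J5 J1 J4.
J2: 0→4, due 10, tardiness 0
J3: 4→14, due 11, tardiness 3
J5: 14→27, due 21, tardiness 6
J1: 27→39, due 25, tardiness 14
J4: 39→41, due 26, tardiness 15
Maximum = 15.

15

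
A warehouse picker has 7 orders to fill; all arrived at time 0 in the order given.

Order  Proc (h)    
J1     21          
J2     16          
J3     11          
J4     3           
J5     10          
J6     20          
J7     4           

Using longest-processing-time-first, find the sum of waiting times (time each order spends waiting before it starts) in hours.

347

LPT (decreasing processing time): J1 J6 J2 J3 J5 J7 J4.
J1: waits 0, runs 0→21
J6: waits 21, runs 21→41
J2: waits 41, runs 41→57
J3: waits 57, runs 57→68
J5: waits 68, runs 68→78
J7: waits 78, runs 78→82
J4: waits 82, runs 82→85
Sum = 0+21+41+57+68+78+82 = 347.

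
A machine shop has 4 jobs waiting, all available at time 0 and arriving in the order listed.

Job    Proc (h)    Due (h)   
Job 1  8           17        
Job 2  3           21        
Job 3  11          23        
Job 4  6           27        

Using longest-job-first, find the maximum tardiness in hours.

7

LPT (decreasing processing time): Job 3 Job 1 Job 4 Job 2.
Job 3: 0→11, due 23, tardiness 0
Job 1: 11→19, due 17, tardiness 2
Job 4: 19→25, due 27, tardiness 0
Job 2: 25→28, due 21, tardiness 7
Maximum = 7.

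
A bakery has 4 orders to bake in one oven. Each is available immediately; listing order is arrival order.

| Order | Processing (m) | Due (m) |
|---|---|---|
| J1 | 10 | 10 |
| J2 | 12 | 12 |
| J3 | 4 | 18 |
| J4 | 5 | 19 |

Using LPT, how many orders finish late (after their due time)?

3

LPT (decreasing processing time): J2 J1 J4 J3.
J2: 0→12, due 12, tardiness 0
J1: 12→22, due 10, tardiness 12
J4: 22→27, due 19, tardiness 8
J3: 27→31, due 18, tardiness 13
Late orders: 3.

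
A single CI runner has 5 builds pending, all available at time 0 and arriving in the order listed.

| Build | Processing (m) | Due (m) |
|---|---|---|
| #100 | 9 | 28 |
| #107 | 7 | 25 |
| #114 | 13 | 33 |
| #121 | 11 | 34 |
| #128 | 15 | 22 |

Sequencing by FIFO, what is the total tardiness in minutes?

FIFO (arrival order): #100 #107 #114 #121 #128.
#100: 0→9, due 28, tardiness 0
#107: 9→16, due 25, tardiness 0
#114: 16→29, due 33, tardiness 0
#121: 29→40, due 34, tardiness 6
#128: 40→55, due 22, tardiness 33
Sum = 0+0+0+6+33 = 39.

39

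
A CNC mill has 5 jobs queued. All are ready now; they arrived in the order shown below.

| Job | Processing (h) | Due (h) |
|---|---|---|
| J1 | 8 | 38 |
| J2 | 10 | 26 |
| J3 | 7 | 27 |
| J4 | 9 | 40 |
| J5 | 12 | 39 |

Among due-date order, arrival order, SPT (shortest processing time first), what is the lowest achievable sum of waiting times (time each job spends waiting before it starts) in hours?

EDD (increasing due date): J2 J3 J1 J5 J4.
J2: waits 0, runs 0→10
J3: waits 10, runs 10→17
J1: waits 17, runs 17→25
J5: waits 25, runs 25→37
J4: waits 37, runs 37→46
Sum = 0+10+17+25+37 = 89.
FIFO (arrival order): J1 J2 J3 J4 J5.
J1: waits 0, runs 0→8
J2: waits 8, runs 8→18
J3: waits 18, runs 18→25
J4: waits 25, runs 25→34
J5: waits 34, runs 34→46
Sum = 0+8+18+25+34 = 85.
SPT (increasing processing time): J3 J1 J4 J2 J5.
J3: waits 0, runs 0→7
J1: waits 7, runs 7→15
J4: waits 15, runs 15→24
J2: waits 24, runs 24→34
J5: waits 34, runs 34→46
Sum = 0+7+15+24+34 = 80.
EDD 89, FIFO 85, SPT 80 → minimum 80.

80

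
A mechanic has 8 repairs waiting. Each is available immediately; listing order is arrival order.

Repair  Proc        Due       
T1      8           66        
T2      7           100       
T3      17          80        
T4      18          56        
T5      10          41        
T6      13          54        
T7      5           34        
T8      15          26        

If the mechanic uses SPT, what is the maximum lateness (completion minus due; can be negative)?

SPT (increasing processing time): T7 T2 T1 T5 T6 T8 T3 T4.
T7: 0→5, due 34, lateness -29
T2: 5→12, due 100, lateness -88
T1: 12→20, due 66, lateness -46
T5: 20→30, due 41, lateness -11
T6: 30→43, due 54, lateness -11
T8: 43→58, due 26, lateness 32
T3: 58→75, due 80, lateness -5
T4: 75→93, due 56, lateness 37
Maximum = 37.

37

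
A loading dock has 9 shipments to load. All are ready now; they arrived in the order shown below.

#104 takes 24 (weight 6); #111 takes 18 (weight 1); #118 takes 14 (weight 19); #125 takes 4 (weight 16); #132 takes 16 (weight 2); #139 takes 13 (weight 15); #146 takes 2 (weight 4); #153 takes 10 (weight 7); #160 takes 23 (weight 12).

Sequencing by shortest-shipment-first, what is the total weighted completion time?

3607

SPT (increasing processing time): #146 #125 #153 #139 #118 #132 #111 #160 #104.
#146: finishes 2, weight 4, w·C = 8
#125: finishes 6, weight 16, w·C = 96
#153: finishes 16, weight 7, w·C = 112
#139: finishes 29, weight 15, w·C = 435
#118: finishes 43, weight 19, w·C = 817
#132: finishes 59, weight 2, w·C = 118
#111: finishes 77, weight 1, w·C = 77
#160: finishes 100, weight 12, w·C = 1200
#104: finishes 124, weight 6, w·C = 744
Sum = 8+96+112+435+817+118+77+1200+744 = 3607.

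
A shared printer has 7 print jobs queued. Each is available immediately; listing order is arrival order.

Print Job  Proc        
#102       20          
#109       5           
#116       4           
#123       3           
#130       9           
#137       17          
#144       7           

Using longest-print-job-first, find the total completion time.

341

LPT (decreasing processing time): #102 #137 #130 #144 #109 #116 #123.
#102: 0→20
#137: 20→37
#130: 37→46
#144: 46→53
#109: 53→58
#116: 58→62
#123: 62→65
Sum = 20+37+46+53+58+62+65 = 341.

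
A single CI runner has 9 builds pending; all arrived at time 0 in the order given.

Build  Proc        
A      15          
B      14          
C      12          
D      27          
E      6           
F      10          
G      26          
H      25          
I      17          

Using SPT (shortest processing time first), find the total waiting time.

SPT (increasing processing time): E F C B A I H G D.
E: waits 0, runs 0→6
F: waits 6, runs 6→16
C: waits 16, runs 16→28
B: waits 28, runs 28→42
A: waits 42, runs 42→57
I: waits 57, runs 57→74
H: waits 74, runs 74→99
G: waits 99, runs 99→125
D: waits 125, runs 125→152
Sum = 0+6+16+28+42+57+74+99+125 = 447.

447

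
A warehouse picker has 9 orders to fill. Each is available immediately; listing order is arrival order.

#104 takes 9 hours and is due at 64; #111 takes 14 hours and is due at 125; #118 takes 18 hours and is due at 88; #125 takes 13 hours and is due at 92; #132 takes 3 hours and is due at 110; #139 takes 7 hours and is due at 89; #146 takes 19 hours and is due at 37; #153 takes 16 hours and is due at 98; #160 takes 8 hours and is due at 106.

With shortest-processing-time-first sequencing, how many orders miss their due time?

SPT (increasing processing time): #132 #139 #160 #104 #125 #111 #153 #118 #146.
#132: 0→3, due 110, tardiness 0
#139: 3→10, due 89, tardiness 0
#160: 10→18, due 106, tardiness 0
#104: 18→27, due 64, tardiness 0
#125: 27→40, due 92, tardiness 0
#111: 40→54, due 125, tardiness 0
#153: 54→70, due 98, tardiness 0
#118: 70→88, due 88, tardiness 0
#146: 88→107, due 37, tardiness 70
Late orders: 1.

1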